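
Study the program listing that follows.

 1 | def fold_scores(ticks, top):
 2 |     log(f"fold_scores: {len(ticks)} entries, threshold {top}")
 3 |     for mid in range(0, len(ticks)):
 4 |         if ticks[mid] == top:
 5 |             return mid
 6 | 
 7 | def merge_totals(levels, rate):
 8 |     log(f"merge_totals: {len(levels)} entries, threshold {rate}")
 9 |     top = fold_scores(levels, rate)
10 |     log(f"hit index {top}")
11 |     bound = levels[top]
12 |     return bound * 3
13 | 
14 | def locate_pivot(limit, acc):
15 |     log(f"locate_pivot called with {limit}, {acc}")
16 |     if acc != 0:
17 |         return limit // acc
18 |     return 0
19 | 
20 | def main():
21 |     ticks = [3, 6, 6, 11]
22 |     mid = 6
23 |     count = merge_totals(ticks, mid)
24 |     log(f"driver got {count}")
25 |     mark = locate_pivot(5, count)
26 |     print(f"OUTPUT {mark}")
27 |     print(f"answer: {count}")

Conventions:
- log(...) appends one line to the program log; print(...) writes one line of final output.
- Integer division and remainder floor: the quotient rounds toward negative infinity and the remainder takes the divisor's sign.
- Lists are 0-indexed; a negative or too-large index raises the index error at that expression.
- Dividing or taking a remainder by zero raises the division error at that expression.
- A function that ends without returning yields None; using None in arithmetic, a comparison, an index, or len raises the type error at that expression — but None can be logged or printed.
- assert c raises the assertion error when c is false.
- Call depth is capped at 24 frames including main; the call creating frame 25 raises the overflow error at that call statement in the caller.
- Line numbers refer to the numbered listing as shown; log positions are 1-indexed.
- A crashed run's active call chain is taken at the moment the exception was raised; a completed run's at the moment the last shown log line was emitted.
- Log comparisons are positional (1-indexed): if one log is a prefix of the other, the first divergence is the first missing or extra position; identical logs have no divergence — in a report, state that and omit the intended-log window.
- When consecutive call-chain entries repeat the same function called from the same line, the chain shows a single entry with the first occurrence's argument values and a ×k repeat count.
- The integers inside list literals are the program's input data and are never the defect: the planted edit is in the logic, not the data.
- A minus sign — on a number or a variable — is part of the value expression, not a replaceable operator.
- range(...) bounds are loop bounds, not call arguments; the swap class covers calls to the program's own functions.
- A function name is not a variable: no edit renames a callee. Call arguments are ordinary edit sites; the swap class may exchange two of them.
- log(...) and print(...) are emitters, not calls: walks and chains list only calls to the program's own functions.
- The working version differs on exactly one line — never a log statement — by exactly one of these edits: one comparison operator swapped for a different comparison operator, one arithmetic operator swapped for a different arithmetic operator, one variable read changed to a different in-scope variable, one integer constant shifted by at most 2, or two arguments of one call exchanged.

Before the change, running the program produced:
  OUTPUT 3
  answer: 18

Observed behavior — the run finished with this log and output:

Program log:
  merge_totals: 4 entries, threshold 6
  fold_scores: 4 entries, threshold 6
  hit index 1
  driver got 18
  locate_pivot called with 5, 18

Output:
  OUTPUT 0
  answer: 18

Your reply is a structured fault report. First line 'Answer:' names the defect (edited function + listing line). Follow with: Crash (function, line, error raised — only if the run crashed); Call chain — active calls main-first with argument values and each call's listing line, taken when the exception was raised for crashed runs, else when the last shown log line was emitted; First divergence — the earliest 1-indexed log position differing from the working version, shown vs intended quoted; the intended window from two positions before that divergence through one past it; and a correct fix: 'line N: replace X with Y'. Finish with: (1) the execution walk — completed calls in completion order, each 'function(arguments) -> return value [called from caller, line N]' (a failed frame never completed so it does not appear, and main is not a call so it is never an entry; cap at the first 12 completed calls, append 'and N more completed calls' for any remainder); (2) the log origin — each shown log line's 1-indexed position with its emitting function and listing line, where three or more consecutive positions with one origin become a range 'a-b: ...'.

Answer: the defect is in main at line 25.
Key observation: Position 5 is the first bad log line: 'locate_pivot called with 5, 18' should read 'locate_pivot called with 18, 5'.
Call chain: main -> locate_pivot(5, 18) (called at line 25).
First divergence: position 5 — the shown line 'locate_pivot called with 5, 18' should read 'locate_pivot called with 18, 5'.
Intended log window:
  3: hit index 1
  4: driver got 18
  5: locate_pivot called with 18, 5
Execution walk:
  fold_scores([3, 6, 6, 11], 6) -> 1  [called from merge_totals, line 9]
  merge_totals([3, 6, 6, 11], 6) -> 18  [called from main, line 23]
  locate_pivot(5, 18) -> 0  [called from main, line 25]
Log origins:
  1 — merge_totals, line 8
  2 — fold_scores, line 2
  3 — merge_totals, line 10
  4 — main, line 24
  5 — locate_pivot, line 15
A correct fix: line 25: replace `locate_pivot(5, count)` with `locate_pivot(count, 5)`.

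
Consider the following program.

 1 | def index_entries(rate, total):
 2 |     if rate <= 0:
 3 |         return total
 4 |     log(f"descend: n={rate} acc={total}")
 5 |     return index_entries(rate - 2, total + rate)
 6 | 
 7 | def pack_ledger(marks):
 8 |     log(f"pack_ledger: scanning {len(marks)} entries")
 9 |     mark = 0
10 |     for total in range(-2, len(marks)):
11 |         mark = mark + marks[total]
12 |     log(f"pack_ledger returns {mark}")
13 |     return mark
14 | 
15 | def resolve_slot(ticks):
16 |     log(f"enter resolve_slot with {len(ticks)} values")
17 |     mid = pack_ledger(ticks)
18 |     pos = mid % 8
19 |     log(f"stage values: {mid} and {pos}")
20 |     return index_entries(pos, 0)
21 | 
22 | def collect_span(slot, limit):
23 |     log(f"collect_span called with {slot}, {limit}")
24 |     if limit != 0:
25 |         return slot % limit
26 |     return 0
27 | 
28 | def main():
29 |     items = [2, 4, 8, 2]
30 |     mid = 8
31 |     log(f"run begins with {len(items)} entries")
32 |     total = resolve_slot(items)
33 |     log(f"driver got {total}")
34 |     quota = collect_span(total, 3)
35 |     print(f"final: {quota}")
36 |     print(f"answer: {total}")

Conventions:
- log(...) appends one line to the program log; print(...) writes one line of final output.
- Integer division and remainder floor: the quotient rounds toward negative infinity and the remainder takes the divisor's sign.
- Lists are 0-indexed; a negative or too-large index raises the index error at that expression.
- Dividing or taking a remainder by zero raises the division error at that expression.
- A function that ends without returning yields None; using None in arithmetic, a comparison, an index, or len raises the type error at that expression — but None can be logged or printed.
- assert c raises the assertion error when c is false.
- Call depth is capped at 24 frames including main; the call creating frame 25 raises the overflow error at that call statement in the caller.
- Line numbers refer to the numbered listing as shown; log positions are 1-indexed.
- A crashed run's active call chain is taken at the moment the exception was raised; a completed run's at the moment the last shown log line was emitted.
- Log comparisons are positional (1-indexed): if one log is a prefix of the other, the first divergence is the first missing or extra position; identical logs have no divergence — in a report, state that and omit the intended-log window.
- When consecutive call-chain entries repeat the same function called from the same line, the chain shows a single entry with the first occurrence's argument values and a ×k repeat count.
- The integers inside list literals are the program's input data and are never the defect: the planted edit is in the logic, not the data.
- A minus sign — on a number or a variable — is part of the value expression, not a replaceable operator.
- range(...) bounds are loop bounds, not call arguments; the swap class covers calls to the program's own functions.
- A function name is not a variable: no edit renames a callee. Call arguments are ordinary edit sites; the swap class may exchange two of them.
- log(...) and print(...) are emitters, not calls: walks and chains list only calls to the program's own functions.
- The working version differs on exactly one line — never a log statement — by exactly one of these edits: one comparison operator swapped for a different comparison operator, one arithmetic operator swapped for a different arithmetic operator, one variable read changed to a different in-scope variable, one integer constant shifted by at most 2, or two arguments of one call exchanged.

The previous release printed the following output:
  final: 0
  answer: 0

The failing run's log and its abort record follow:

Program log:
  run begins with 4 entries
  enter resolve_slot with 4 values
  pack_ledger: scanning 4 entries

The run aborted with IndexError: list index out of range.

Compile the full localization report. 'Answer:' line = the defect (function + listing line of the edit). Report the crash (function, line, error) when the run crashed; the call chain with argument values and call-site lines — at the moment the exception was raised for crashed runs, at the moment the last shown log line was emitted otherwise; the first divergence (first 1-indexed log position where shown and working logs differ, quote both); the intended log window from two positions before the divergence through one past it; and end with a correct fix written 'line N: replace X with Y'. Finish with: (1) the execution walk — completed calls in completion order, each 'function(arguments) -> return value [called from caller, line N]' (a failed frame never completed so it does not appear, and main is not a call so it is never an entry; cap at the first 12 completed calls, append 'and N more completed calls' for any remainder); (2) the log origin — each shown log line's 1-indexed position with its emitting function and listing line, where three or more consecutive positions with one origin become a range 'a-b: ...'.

Answer: the defect is in pack_ledger at line 10.
The tell: After 3 matching log lines the faulty run goes silent, while the working version continues with 'pack_ledger returns 16'.
Crash: pack_ledger, line 11, IndexError.
Call chain: main -> resolve_slot([2, 4, 8, 2]) (called at line 32) -> pack_ledger([2, 4, 8, 2]) (called at line 17).
First divergence: position 4; the shown log stops at 3 lines while the working version next logs 'pack_ledger returns 16'.
Intended log window:
  2: enter resolve_slot with 4 values
  3: pack_ledger: scanning 4 entries
  4: pack_ledger returns 16
  5: stage values: 16 and 0
Execution walk:
  (no call completed)
Log line origins:
  1: emitted by main (line 31)
  2: emitted by resolve_slot (line 16)
  3: emitted by pack_ledger (line 8)
A correct fix: line 10: replace `-2` with `0`.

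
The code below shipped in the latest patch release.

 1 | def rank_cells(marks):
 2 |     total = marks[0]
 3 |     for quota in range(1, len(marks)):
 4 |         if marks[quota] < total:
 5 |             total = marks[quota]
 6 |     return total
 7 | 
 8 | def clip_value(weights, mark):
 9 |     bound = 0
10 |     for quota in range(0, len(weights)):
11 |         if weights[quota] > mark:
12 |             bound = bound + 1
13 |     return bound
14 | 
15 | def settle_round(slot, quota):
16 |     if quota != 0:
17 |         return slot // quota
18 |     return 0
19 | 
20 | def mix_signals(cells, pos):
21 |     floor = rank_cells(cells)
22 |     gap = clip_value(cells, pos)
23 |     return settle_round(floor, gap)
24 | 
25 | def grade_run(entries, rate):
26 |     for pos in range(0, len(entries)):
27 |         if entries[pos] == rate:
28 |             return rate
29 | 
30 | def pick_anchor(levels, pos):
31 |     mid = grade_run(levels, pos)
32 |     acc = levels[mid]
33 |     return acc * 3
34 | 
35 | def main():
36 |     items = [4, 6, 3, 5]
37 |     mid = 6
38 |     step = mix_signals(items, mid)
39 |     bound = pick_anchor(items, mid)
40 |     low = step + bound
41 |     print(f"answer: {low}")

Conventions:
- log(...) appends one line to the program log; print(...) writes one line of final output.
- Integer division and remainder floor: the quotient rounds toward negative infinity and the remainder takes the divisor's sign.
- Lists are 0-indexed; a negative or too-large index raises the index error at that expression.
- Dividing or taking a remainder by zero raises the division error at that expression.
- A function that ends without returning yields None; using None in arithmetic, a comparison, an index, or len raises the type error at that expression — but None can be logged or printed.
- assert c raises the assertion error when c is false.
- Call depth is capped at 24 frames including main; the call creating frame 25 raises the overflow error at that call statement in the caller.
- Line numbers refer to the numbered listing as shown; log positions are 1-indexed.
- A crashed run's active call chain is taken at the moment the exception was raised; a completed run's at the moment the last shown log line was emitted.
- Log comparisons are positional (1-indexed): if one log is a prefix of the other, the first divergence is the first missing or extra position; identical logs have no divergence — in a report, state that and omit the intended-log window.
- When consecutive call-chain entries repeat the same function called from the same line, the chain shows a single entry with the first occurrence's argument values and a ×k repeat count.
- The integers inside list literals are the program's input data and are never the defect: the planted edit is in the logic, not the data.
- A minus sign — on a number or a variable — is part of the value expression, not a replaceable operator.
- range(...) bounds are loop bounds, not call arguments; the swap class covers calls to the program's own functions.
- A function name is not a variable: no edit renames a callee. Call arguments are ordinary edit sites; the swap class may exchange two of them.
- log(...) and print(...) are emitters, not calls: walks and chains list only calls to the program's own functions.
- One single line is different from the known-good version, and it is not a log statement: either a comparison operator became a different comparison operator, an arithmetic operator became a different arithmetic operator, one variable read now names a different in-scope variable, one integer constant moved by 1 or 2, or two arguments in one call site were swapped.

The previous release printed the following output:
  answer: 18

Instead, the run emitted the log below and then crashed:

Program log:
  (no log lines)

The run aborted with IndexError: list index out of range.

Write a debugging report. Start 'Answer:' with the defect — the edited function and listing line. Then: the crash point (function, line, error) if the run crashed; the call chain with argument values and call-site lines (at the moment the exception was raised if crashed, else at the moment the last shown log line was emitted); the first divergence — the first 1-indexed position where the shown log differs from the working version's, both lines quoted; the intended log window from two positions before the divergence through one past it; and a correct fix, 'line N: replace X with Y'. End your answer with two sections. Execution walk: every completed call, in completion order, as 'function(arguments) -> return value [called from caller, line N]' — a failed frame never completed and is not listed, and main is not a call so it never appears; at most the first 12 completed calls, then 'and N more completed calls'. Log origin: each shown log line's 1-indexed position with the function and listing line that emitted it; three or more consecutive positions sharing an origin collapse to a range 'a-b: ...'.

Answer: the defect is in grade_run at line 28.
Core observation: Every log line matches the working run — the failure is the only observable divergence.
Crash: pick_anchor, line 32, IndexError.
Call chain: main -> pick_anchor([4, 6, 3, 5], 6) (called at line 39).
First divergence: none (the log streams are identical).
Execution walk:
  rank_cells([4, 6, 3, 5]) -> 3  [called from mix_signals, line 21]
  clip_value([4, 6, 3, 5], 6) -> 0  [called from mix_signals, line 22]
  settle_round(3, 0) -> 0  [called from mix_signals, line 23]
  mix_signals([4, 6, 3, 5], 6) -> 0  [called from main, line 38]
  grade_run([4, 6, 3, 5], 6) -> 6  [called from pick_anchor, line 31]
Log line origins:
  (no log lines)
A correct fix: line 28: replace `rate` with `pos`.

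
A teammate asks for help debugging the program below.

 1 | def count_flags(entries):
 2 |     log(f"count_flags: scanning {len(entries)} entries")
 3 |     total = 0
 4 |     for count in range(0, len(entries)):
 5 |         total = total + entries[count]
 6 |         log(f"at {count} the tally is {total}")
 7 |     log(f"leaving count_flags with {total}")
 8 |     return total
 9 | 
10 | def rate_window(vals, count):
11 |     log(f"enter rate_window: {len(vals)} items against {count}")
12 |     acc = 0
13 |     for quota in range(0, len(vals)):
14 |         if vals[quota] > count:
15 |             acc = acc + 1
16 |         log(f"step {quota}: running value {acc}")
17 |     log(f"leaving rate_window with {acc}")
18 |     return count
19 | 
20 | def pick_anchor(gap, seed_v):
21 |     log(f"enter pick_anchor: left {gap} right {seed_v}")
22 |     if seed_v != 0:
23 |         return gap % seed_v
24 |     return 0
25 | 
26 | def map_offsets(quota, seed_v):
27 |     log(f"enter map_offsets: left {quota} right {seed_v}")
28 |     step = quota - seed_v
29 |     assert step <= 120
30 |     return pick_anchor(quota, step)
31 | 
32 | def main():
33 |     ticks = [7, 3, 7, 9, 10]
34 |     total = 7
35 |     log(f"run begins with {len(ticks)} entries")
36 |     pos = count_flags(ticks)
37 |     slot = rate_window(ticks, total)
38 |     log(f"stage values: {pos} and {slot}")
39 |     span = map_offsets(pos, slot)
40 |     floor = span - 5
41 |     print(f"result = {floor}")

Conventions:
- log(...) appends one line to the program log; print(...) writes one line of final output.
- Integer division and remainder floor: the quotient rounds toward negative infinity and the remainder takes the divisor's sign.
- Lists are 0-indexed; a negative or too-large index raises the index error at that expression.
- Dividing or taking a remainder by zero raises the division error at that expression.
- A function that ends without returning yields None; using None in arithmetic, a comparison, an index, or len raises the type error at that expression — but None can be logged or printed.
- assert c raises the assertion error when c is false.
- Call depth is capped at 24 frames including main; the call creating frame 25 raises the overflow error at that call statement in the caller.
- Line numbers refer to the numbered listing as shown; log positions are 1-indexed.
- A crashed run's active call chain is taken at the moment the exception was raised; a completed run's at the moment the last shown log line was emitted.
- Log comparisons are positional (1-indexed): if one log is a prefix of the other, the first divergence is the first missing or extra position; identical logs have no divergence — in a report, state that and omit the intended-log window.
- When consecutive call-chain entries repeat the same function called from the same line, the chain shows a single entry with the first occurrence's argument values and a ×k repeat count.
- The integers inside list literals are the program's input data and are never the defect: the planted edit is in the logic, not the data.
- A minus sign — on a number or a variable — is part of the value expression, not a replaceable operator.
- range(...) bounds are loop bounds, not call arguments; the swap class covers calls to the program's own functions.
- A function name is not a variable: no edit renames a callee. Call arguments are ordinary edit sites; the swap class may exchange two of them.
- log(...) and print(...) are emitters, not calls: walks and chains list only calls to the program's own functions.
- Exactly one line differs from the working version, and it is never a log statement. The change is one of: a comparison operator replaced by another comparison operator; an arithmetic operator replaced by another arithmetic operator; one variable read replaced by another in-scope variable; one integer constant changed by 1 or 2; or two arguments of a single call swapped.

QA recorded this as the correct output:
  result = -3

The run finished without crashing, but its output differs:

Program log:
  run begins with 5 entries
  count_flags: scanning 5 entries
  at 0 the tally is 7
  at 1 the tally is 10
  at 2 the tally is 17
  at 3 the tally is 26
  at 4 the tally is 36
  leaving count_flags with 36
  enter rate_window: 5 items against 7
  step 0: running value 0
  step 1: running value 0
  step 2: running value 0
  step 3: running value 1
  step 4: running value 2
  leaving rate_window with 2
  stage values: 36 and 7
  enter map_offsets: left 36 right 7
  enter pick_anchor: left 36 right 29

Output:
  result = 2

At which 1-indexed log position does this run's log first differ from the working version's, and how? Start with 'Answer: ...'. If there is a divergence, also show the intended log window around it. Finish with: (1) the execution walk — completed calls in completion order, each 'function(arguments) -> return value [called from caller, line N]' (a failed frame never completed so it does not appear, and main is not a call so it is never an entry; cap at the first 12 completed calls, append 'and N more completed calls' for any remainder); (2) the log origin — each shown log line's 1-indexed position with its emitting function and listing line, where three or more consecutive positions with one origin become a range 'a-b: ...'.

Answer: at position 16 the run shows 'stage values: 36 and 7' where the working version logs 'stage values: 36 and 2'.
Intended log window:
  14: step 4: running value 2
  15: leaving rate_window with 2
  16: stage values: 36 and 2
  17: enter map_offsets: left 36 right 2
Execution walk:
  count_flags([7, 3, 7, 9, 10]) -> 36  [called from main, line 36]
  rate_window([7, 3, 7, 9, 10], 7) -> 7  [called from main, line 37]
  pick_anchor(36, 29) -> 7  [called from map_offsets, line 30]
  map_offsets(36, 7) -> 7  [called from main, line 39]
Log origins:
  1: from main, line 35
  2: from count_flags, line 2
  3-7: from count_flags, line 6
  8: from count_flags, line 7
  9: from rate_window, line 11
  10-14: from rate_window, line 16
  15: from rate_window, line 17
  16: from main, line 38
  17: from map_offsets, line 27
  18: from pick_anchor, line 21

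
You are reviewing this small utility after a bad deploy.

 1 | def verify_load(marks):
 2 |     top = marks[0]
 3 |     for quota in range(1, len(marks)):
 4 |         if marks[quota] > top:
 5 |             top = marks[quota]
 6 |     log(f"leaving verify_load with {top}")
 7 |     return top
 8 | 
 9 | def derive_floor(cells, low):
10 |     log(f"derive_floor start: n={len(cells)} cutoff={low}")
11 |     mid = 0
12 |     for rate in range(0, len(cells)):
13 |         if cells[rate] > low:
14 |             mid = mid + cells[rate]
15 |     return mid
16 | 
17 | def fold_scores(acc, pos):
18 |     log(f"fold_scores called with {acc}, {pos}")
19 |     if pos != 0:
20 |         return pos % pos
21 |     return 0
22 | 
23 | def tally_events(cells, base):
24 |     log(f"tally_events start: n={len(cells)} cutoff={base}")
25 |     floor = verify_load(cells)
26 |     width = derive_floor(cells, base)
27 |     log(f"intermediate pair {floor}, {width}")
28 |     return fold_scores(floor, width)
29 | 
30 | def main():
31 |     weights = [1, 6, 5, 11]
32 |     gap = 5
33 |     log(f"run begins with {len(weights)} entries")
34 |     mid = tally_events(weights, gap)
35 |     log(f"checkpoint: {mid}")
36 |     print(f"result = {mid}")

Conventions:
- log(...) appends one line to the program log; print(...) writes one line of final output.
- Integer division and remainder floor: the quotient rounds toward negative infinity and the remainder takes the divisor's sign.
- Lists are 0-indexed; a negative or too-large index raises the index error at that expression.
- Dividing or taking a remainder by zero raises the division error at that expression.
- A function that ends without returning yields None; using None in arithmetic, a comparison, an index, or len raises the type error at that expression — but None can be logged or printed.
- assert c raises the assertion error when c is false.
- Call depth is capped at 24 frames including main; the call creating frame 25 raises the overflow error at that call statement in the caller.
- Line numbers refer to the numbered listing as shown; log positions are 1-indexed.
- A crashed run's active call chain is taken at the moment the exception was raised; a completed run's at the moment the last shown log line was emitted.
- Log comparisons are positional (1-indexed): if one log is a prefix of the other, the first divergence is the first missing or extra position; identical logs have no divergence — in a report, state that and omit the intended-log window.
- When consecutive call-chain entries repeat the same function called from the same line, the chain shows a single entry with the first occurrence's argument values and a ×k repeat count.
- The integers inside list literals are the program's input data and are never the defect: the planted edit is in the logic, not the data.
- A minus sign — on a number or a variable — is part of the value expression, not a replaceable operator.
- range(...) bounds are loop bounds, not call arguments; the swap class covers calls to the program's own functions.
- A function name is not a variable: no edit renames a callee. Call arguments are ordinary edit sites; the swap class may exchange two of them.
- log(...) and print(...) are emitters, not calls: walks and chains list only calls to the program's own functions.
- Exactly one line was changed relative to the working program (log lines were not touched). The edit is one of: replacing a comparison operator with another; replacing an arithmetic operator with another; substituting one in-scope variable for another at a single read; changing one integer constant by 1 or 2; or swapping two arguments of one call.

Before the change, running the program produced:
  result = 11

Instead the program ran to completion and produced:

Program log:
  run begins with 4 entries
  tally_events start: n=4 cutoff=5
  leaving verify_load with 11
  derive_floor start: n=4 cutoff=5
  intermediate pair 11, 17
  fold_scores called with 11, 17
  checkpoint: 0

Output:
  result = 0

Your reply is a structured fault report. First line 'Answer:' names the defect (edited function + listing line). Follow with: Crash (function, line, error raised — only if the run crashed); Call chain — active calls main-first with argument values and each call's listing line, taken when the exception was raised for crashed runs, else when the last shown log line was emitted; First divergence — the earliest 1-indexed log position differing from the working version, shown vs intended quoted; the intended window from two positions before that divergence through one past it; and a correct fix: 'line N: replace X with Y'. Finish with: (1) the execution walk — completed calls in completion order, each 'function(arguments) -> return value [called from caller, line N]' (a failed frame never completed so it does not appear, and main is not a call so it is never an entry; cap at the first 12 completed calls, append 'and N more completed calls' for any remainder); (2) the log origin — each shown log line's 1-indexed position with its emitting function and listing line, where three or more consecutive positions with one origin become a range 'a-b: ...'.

Answer: the defect is in fold_scores at line 20.
The tell: At log position 7 the runs split — shown 'checkpoint: 0', but the working version logs 'checkpoint: 11'.
Call chain: main.
First divergence: at position 7 the run shows 'checkpoint: 0' where the working version logs 'checkpoint: 11'.
Intended log window:
  5: intermediate pair 11, 17
  6: fold_scores called with 11, 17
  7: checkpoint: 11
Execution walk:
  verify_load([1, 6, 5, 11]) -> 11  [called from tally_events, line 25]
  derive_floor([1, 6, 5, 11], 5) -> 17  [called from tally_events, line 26]
  fold_scores(11, 17) -> 0  [called from tally_events, line 28]
  tally_events([1, 6, 5, 11], 5) -> 0  [called from main, line 34]
Log line origins:
  1: logged in main at line 33
  2: logged in tally_events at line 24
  3: logged in verify_load at line 6
  4: logged in derive_floor at line 10
  5: logged in tally_events at line 27
  6: logged in fold_scores at line 18
  7: logged in main at line 35
A correct fix: line 20: replace `pos % pos` with `acc % pos`.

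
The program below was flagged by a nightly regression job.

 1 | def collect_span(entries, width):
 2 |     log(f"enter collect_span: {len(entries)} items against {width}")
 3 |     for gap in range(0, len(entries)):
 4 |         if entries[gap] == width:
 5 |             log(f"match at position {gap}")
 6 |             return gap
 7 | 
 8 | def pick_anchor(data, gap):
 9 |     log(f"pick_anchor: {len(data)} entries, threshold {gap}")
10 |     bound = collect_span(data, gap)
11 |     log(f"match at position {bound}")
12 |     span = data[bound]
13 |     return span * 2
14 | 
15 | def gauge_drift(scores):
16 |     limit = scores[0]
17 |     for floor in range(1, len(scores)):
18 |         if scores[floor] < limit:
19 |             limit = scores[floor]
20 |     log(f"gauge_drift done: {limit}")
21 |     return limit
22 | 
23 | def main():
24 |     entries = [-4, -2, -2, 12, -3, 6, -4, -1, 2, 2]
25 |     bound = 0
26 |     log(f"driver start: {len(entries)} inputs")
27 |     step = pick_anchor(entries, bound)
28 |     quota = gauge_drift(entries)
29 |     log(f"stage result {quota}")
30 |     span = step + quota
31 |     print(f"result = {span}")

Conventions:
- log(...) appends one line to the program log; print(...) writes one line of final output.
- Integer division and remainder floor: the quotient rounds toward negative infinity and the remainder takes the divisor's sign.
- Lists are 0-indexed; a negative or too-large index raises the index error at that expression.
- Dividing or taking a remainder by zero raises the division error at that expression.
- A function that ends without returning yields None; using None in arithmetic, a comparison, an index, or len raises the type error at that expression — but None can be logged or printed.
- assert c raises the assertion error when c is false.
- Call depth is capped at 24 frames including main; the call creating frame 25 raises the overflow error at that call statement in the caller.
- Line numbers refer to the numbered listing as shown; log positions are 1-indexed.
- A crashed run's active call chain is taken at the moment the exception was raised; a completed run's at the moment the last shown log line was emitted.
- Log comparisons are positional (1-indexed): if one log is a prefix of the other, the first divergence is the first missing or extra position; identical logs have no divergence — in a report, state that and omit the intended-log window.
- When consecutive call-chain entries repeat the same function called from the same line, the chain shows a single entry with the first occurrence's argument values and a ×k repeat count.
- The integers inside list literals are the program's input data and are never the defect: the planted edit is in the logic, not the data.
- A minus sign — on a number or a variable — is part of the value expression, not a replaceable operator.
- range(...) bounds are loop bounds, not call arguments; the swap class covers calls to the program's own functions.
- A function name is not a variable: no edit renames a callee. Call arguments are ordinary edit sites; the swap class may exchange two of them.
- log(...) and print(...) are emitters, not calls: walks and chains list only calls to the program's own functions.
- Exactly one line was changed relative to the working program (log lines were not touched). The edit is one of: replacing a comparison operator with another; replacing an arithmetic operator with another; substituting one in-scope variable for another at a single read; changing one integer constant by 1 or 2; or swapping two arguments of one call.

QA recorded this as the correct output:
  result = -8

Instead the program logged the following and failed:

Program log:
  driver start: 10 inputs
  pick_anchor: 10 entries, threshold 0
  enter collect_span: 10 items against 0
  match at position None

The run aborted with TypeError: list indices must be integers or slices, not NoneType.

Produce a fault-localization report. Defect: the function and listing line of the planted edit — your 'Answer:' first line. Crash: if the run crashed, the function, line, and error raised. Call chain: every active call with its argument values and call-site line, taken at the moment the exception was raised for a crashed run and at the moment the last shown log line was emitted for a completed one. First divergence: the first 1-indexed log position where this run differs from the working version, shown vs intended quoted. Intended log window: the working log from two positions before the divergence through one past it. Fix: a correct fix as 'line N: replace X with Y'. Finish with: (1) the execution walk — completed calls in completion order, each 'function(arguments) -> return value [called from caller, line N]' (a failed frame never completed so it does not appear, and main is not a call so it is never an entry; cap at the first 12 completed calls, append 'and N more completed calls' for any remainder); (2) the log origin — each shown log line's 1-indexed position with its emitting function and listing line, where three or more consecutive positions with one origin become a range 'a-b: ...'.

Answer: the defect is in main at line 25.
The tell: At log position 2 the runs split — shown 'pick_anchor: 10 entries, threshold 0', but the working version logs 'pick_anchor: 10 entries, threshold -2'.
Crash: pick_anchor, line 12, TypeError.
Call chain: main -> pick_anchor([-4, -2, -2, 12, -3, 6, -4, -1, 2, 2], 0) (called at line 27).
First divergence: at position 2 the run shows 'pick_anchor: 10 entries, threshold 0' where the working version logs 'pick_anchor: 10 entries, threshold -2'.
Intended log window:
  1: driver start: 10 inputs
  2: pick_anchor: 10 entries, threshold -2
  3: enter collect_span: 10 items against -2
Execution walk:
  collect_span([-4, -2, -2, 12, -3, 6, -4, -1, 2, 2], 0) -> None  [called from pick_anchor, line 10]
Log line origins:
  1: emitted by main (line 26)
  2: emitted by pick_anchor (line 9)
  3: emitted by collect_span (line 2)
  4: emitted by pick_anchor (line 11)
A correct fix: line 25: replace `0` with `-2`.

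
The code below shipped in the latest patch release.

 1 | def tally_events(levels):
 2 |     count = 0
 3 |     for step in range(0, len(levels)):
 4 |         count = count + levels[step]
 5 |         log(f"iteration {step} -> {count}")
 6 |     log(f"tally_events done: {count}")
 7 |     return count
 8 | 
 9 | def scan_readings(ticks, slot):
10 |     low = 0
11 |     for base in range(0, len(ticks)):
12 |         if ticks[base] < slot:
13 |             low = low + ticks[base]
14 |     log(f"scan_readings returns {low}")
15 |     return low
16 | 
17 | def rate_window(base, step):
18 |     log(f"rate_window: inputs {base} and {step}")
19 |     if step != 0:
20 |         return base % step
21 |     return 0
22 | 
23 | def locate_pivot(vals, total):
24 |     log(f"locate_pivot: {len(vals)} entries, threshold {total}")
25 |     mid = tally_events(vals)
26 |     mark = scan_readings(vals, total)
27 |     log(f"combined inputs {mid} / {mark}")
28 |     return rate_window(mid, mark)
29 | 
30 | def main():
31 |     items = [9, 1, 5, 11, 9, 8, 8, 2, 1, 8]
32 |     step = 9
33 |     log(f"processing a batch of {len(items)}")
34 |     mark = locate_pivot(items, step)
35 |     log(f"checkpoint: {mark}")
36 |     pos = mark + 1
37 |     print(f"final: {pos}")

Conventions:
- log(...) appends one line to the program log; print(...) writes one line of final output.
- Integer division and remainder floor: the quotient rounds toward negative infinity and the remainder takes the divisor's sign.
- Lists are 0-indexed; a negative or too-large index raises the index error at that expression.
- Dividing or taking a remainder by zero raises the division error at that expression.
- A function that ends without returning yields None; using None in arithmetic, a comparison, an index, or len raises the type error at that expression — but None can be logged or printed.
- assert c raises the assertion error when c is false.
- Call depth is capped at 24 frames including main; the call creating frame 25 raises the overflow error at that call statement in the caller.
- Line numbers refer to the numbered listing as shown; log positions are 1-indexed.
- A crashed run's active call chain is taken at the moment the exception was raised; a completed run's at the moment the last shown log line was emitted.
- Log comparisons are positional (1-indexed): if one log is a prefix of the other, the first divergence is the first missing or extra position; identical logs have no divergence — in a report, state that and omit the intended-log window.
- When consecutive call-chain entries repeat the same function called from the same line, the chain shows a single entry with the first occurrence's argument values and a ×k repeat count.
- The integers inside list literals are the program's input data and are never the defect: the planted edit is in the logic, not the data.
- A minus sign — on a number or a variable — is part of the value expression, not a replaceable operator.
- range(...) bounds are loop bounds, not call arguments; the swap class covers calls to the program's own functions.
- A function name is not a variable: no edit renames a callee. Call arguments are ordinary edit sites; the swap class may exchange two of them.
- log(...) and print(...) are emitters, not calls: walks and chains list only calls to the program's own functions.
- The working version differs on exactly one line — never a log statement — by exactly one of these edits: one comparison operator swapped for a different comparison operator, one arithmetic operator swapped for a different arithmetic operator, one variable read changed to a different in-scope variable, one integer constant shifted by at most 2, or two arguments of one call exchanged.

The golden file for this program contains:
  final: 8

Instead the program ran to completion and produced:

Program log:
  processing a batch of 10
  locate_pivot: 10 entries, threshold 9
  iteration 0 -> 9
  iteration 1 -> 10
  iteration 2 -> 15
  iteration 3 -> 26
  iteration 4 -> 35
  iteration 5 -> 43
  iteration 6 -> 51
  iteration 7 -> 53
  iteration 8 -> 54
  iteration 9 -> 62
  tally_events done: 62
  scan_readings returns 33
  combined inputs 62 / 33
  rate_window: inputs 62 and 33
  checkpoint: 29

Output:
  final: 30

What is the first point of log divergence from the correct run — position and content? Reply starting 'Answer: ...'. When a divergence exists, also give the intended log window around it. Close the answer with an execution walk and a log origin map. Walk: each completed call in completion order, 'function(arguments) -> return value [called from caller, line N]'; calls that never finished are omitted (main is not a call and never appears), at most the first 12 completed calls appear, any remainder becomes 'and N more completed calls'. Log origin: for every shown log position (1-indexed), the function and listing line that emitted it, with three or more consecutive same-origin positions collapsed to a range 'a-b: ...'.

Answer: position 14 — the shown line 'scan_readings returns 33' should read 'scan_readings returns 11'.
Intended log window:
  12: iteration 9 -> 62
  13: tally_events done: 62
  14: scan_readings returns 11
  15: combined inputs 62 / 11
Execution walk:
  tally_events([9, 1, 5, 11, 9, 8, 8, 2, 1, 8]) -> 62  [called from locate_pivot, line 25]
  scan_readings([9, 1, 5, 11, 9, 8, 8, 2, 1, 8], 9) -> 33  [called from locate_pivot, line 26]
  rate_window(62, 33) -> 29  [called from locate_pivot, line 28]
  locate_pivot([9, 1, 5, 11, 9, 8, 8, 2, 1, 8], 9) -> 29  [called from main, line 34]
Origin of each log line:
  1 — main, line 33
  2 — locate_pivot, line 24
  3-12 — tally_events, line 5
  13 — tally_events, line 6
  14 — scan_readings, line 14
  15 — locate_pivot, line 27
  16 — rate_window, line 18
  17 — main, line 35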